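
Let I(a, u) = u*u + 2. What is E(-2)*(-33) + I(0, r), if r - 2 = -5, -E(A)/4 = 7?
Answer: 935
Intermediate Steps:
E(A) = -28 (E(A) = -4*7 = -28)
r = -3 (r = 2 - 5 = -3)
I(a, u) = 2 + u² (I(a, u) = u² + 2 = 2 + u²)
E(-2)*(-33) + I(0, r) = -28*(-33) + (2 + (-3)²) = 924 + (2 + 9) = 924 + 11 = 935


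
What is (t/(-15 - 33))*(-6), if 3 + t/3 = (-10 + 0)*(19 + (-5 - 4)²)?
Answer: -3009/8 ≈ -376.13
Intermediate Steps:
t = -3009 (t = -9 + 3*((-10 + 0)*(19 + (-5 - 4)²)) = -9 + 3*(-10*(19 + (-9)²)) = -9 + 3*(-10*(19 + 81)) = -9 + 3*(-10*100) = -9 + 3*(-1000) = -9 - 3000 = -3009)
(t/(-15 - 33))*(-6) = -3009/(-15 - 33)*(-6) = -3009/(-48)*(-6) = -3009*(-1/48)*(-6) = (1003/16)*(-6) = -3009/8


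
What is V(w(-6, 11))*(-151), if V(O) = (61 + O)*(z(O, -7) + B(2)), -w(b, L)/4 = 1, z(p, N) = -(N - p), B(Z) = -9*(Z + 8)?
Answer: 748809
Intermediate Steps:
B(Z) = -72 - 9*Z (B(Z) = -9*(8 + Z) = -72 - 9*Z)
z(p, N) = p - N
w(b, L) = -4 (w(b, L) = -4*1 = -4)
V(O) = (-83 + O)*(61 + O) (V(O) = (61 + O)*((O - 1*(-7)) + (-72 - 9*2)) = (61 + O)*((O + 7) + (-72 - 18)) = (61 + O)*((7 + O) - 90) = (61 + O)*(-83 + O) = (-83 + O)*(61 + O))
V(w(-6, 11))*(-151) = (-5063 + (-4)² - 22*(-4))*(-151) = (-5063 + 16 + 88)*(-151) = -4959*(-151) = 748809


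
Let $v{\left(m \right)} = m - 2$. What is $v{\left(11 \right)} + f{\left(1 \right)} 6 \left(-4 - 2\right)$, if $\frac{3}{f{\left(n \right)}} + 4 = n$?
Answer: $45$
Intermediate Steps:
$f{\left(n \right)} = \frac{3}{-4 + n}$
$v{\left(m \right)} = -2 + m$ ($v{\left(m \right)} = m - 2 = -2 + m$)
$v{\left(11 \right)} + f{\left(1 \right)} 6 \left(-4 - 2\right) = \left(-2 + 11\right) + \frac{3}{-4 + 1} \cdot 6 \left(-4 - 2\right) = 9 + \frac{3}{-3} \cdot 6 \left(-6\right) = 9 + 3 \left(- \frac{1}{3}\right) \left(-36\right) = 9 - -36 = 9 + 36 = 45$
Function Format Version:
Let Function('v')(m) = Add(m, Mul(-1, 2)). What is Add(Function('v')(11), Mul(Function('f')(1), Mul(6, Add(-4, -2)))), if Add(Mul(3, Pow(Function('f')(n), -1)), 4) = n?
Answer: 45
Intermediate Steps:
Function('f')(n) = Mul(3, Pow(Add(-4, n), -1))
Function('v')(m) = Add(-2, m) (Function('v')(m) = Add(m, -2) = Add(-2, m))
Add(Function('v')(11), Mul(Function('f')(1), Mul(6, Add(-4, -2)))) = Add(Add(-2, 11), Mul(Mul(3, Pow(Add(-4, 1), -1)), Mul(6, Add(-4, -2)))) = Add(9, Mul(Mul(3, Pow(-3, -1)), Mul(6, -6))) = Add(9, Mul(Mul(3, Rational(-1, 3)), -36)) = Add(9, Mul(-1, -36)) = Add(9, 36) = 45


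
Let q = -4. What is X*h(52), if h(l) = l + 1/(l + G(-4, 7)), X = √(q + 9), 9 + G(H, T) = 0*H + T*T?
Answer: 4785*√5/92 ≈ 116.30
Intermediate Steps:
G(H, T) = -9 + T² (G(H, T) = -9 + (0*H + T*T) = -9 + (0 + T²) = -9 + T²)
X = √5 (X = √(-4 + 9) = √5 ≈ 2.2361)
h(l) = l + 1/(40 + l) (h(l) = l + 1/(l + (-9 + 7²)) = l + 1/(l + (-9 + 49)) = l + 1/(l + 40) = l + 1/(40 + l))
X*h(52) = √5*((1 + 52² + 40*52)/(40 + 52)) = √5*((1 + 2704 + 2080)/92) = √5*((1/92)*4785) = √5*(4785/92) = 4785*√5/92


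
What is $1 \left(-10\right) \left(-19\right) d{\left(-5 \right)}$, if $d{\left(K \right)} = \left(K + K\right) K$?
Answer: $9500$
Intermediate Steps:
$d{\left(K \right)} = 2 K^{2}$ ($d{\left(K \right)} = 2 K K = 2 K^{2}$)
$1 \left(-10\right) \left(-19\right) d{\left(-5 \right)} = 1 \left(-10\right) \left(-19\right) 2 \left(-5\right)^{2} = \left(-10\right) \left(-19\right) 2 \cdot 25 = 190 \cdot 50 = 9500$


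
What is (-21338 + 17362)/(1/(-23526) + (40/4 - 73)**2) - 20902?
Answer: -1951811372462/93374693 ≈ -20903.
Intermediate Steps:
(-21338 + 17362)/(1/(-23526) + (40/4 - 73)**2) - 20902 = -3976/(-1/23526 + (40*(1/4) - 73)**2) - 20902 = -3976/(-1/23526 + (10 - 73)**2) - 20902 = -3976/(-1/23526 + (-63)**2) - 20902 = -3976/(-1/23526 + 3969) - 20902 = -3976/93374693/23526 - 20902 = -3976*23526/93374693 - 20902 = -93539376/93374693 - 20902 = -1951811372462/93374693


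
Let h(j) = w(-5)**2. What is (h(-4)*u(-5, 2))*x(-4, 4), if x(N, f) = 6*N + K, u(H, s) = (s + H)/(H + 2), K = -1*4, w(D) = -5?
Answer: -700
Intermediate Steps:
K = -4
u(H, s) = (H + s)/(2 + H)
x(N, f) = -4 + 6*N (x(N, f) = 6*N - 4 = -4 + 6*N)
h(j) = 25 (h(j) = (-5)**2 = 25)
(h(-4)*u(-5, 2))*x(-4, 4) = (25*((-5 + 2)/(2 - 5)))*(-4 + 6*(-4)) = (25*(-3/(-3)))*(-4 - 24) = (25*(-1/3*(-3)))*(-28) = (25*1)*(-28) = 25*(-28) = -700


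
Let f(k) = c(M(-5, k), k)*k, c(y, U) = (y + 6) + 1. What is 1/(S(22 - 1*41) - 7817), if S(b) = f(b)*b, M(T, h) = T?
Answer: -1/7095 ≈ -0.00014094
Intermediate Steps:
c(y, U) = 7 + y (c(y, U) = (6 + y) + 1 = 7 + y)
f(k) = 2*k (f(k) = (7 - 5)*k = 2*k)
S(b) = 2*b² (S(b) = (2*b)*b = 2*b²)
1/(S(22 - 1*41) - 7817) = 1/(2*(22 - 1*41)² - 7817) = 1/(2*(22 - 41)² - 7817) = 1/(2*(-19)² - 7817) = 1/(2*361 - 7817) = 1/(722 - 7817) = 1/(-7095) = -1/7095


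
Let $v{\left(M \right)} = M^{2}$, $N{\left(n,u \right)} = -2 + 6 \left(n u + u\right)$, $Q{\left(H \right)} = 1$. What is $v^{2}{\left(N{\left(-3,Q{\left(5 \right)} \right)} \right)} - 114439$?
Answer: $-76023$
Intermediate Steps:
$N{\left(n,u \right)} = -2 + 6 u + 6 n u$ ($N{\left(n,u \right)} = -2 + 6 \left(u + n u\right) = -2 + \left(6 u + 6 n u\right) = -2 + 6 u + 6 n u$)
$v^{2}{\left(N{\left(-3,Q{\left(5 \right)} \right)} \right)} - 114439 = \left(\left(-2 + 6 \cdot 1 + 6 \left(-3\right) 1\right)^{2}\right)^{2} - 114439 = \left(\left(-2 + 6 - 18\right)^{2}\right)^{2} - 114439 = \left(\left(-14\right)^{2}\right)^{2} - 114439 = 196^{2} - 114439 = 38416 - 114439 = -76023$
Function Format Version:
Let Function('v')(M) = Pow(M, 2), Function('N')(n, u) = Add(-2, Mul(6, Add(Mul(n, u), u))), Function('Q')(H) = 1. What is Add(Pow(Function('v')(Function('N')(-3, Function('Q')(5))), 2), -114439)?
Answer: -76023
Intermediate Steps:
Function('N')(n, u) = Add(-2, Mul(6, u), Mul(6, n, u)) (Function('N')(n, u) = Add(-2, Mul(6, Add(u, Mul(n, u)))) = Add(-2, Add(Mul(6, u), Mul(6, n, u))) = Add(-2, Mul(6, u), Mul(6, n, u)))
Add(Pow(Function('v')(Function('N')(-3, Function('Q')(5))), 2), -114439) = Add(Pow(Pow(Add(-2, Mul(6, 1), Mul(6, -3, 1)), 2), 2), -114439) = Add(Pow(Pow(Add(-2, 6, -18), 2), 2), -114439) = Add(Pow(Pow(-14, 2), 2), -114439) = Add(Pow(196, 2), -114439) = Add(38416, -114439) = -76023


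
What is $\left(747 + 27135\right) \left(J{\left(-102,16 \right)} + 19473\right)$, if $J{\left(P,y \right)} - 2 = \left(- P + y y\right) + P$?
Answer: $550139742$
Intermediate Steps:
$J{\left(P,y \right)} = 2 + y^{2}$ ($J{\left(P,y \right)} = 2 + \left(\left(- P + y y\right) + P\right) = 2 + \left(\left(- P + y^{2}\right) + P\right) = 2 + \left(\left(y^{2} - P\right) + P\right) = 2 + y^{2}$)
$\left(747 + 27135\right) \left(J{\left(-102,16 \right)} + 19473\right) = \left(747 + 27135\right) \left(\left(2 + 16^{2}\right) + 19473\right) = 27882 \left(\left(2 + 256\right) + 19473\right) = 27882 \left(258 + 19473\right) = 27882 \cdot 19731 = 550139742$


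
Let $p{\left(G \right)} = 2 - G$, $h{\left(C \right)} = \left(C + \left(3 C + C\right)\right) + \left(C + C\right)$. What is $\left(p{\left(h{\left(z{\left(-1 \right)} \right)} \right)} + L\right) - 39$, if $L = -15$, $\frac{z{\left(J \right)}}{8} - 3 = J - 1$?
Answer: $-108$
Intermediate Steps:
$z{\left(J \right)} = 16 + 8 J$ ($z{\left(J \right)} = 24 + 8 \left(J - 1\right) = 24 + 8 \left(-1 + J\right) = 24 + \left(-8 + 8 J\right) = 16 + 8 J$)
$h{\left(C \right)} = 7 C$ ($h{\left(C \right)} = \left(C + 4 C\right) + 2 C = 5 C + 2 C = 7 C$)
$\left(p{\left(h{\left(z{\left(-1 \right)} \right)} \right)} + L\right) - 39 = \left(\left(2 - 7 \left(16 + 8 \left(-1\right)\right)\right) - 15\right) - 39 = \left(\left(2 - 7 \left(16 - 8\right)\right) - 15\right) - 39 = \left(\left(2 - 7 \cdot 8\right) - 15\right) - 39 = \left(\left(2 - 56\right) - 15\right) - 39 = \left(-54 - 15\right) - 39 = -69 - 39 = -108$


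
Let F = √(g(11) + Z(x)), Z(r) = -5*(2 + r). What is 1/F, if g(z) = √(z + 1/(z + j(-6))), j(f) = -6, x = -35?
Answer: √5/√(825 + 2*√70) ≈ 0.077072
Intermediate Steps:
g(z) = √(z + 1/(-6 + z)) (g(z) = √(z + 1/(z - 6)) = √(z + 1/(-6 + z)))
Z(r) = -10 - 5*r
F = √(165 + 2*√70/5) (F = √(√((1 + 11*(-6 + 11))/(-6 + 11)) + (-10 - 5*(-35))) = √(√((1 + 11*5)/5) + (-10 + 175)) = √(√((1 + 55)/5) + 165) = √(√((⅕)*56) + 165) = √(√(56/5) + 165) = √(2*√70/5 + 165) = √(165 + 2*√70/5) ≈ 12.975)
1/F = 1/(√(4125 + 10*√70)/5) = 5/√(4125 + 10*√70)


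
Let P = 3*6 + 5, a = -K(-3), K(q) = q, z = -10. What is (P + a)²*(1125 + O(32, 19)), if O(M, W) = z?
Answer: 753740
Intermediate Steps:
O(M, W) = -10
a = 3 (a = -1*(-3) = 3)
P = 23 (P = 18 + 5 = 23)
(P + a)²*(1125 + O(32, 19)) = (23 + 3)²*(1125 - 10) = 26²*1115 = 676*1115 = 753740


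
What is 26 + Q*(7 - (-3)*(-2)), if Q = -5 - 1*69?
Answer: -48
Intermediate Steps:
Q = -74 (Q = -5 - 69 = -74)
26 + Q*(7 - (-3)*(-2)) = 26 - 74*(7 - (-3)*(-2)) = 26 - 74*(7 - 3*2) = 26 - 74*(7 - 6) = 26 - 74*1 = 26 - 74 = -48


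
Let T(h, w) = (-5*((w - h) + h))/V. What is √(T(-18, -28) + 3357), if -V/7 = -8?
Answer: √13438/2 ≈ 57.961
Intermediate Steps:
V = 56 (V = -7*(-8) = 56)
T(h, w) = -5*w/56 (T(h, w) = -5*((w - h) + h)/56 = -5*w*(1/56) = -5*w/56)
√(T(-18, -28) + 3357) = √(-5/56*(-28) + 3357) = √(5/2 + 3357) = √(6719/2) = √13438/2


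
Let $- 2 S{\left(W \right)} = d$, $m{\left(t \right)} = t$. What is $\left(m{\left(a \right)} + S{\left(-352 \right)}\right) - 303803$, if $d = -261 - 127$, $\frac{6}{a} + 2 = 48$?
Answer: $- \frac{6983004}{23} \approx -3.0361 \cdot 10^{5}$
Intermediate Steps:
$a = \frac{3}{23}$ ($a = \frac{6}{-2 + 48} = \frac{6}{46} = 6 \cdot \frac{1}{46} = \frac{3}{23} \approx 0.13043$)
$d = -388$ ($d = -261 - 127 = -388$)
$S{\left(W \right)} = 194$ ($S{\left(W \right)} = \left(- \frac{1}{2}\right) \left(-388\right) = 194$)
$\left(m{\left(a \right)} + S{\left(-352 \right)}\right) - 303803 = \left(\frac{3}{23} + 194\right) - 303803 = \frac{4465}{23} - 303803 = - \frac{6983004}{23}$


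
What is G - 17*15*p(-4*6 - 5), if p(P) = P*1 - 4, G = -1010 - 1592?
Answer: 5813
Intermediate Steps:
G = -2602
p(P) = -4 + P (p(P) = P - 4 = -4 + P)
G - 17*15*p(-4*6 - 5) = -2602 - 17*15*(-4 + (-4*6 - 5)) = -2602 - 255*(-4 + (-24 - 5)) = -2602 - 255*(-4 - 29) = -2602 - 255*(-33) = -2602 - 1*(-8415) = -2602 + 8415 = 5813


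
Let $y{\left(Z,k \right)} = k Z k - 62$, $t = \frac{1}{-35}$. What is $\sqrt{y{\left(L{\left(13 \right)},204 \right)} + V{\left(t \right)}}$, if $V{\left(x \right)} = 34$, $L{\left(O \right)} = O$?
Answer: $2 \sqrt{135245} \approx 735.51$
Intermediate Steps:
$t = - \frac{1}{35} \approx -0.028571$
$y{\left(Z,k \right)} = -62 + Z k^{2}$ ($y{\left(Z,k \right)} = Z k k - 62 = Z k^{2} - 62 = -62 + Z k^{2}$)
$\sqrt{y{\left(L{\left(13 \right)},204 \right)} + V{\left(t \right)}} = \sqrt{\left(-62 + 13 \cdot 204^{2}\right) + 34} = \sqrt{\left(-62 + 13 \cdot 41616\right) + 34} = \sqrt{\left(-62 + 541008\right) + 34} = \sqrt{540946 + 34} = \sqrt{540980} = 2 \sqrt{135245}$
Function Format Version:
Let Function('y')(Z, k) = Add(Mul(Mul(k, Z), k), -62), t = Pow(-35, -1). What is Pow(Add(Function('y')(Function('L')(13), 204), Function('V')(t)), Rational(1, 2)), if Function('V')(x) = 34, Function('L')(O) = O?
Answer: Mul(2, Pow(135245, Rational(1, 2))) ≈ 735.51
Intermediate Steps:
t = Rational(-1, 35) ≈ -0.028571
Function('y')(Z, k) = Add(-62, Mul(Z, Pow(k, 2))) (Function('y')(Z, k) = Add(Mul(Mul(Z, k), k), -62) = Add(Mul(Z, Pow(k, 2)), -62) = Add(-62, Mul(Z, Pow(k, 2))))
Pow(Add(Function('y')(Function('L')(13), 204), Function('V')(t)), Rational(1, 2)) = Pow(Add(Add(-62, Mul(13, Pow(204, 2))), 34), Rational(1, 2)) = Pow(Add(Add(-62, Mul(13, 41616)), 34), Rational(1, 2)) = Pow(Add(Add(-62, 541008), 34), Rational(1, 2)) = Pow(Add(540946, 34), Rational(1, 2)) = Pow(540980, Rational(1, 2)) = Mul(2, Pow(135245, Rational(1, 2)))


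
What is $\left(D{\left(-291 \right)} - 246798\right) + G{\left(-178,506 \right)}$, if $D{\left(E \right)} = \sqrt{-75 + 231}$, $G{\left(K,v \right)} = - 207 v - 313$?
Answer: $-351853 + 2 \sqrt{39} \approx -3.5184 \cdot 10^{5}$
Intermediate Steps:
$G{\left(K,v \right)} = -313 - 207 v$
$D{\left(E \right)} = 2 \sqrt{39}$ ($D{\left(E \right)} = \sqrt{156} = 2 \sqrt{39}$)
$\left(D{\left(-291 \right)} - 246798\right) + G{\left(-178,506 \right)} = \left(2 \sqrt{39} - 246798\right) - 105055 = \left(-246798 + 2 \sqrt{39}\right) - 105055 = -351853 + 2 \sqrt{39}$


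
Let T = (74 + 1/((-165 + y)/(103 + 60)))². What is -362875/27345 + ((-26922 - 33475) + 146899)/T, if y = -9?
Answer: 2593354784713/883901798061 ≈ 2.9340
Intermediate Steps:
T = 161620369/30276 (T = (74 + 1/((-165 - 9)/(103 + 60)))² = (74 + 1/(-174/163))² = (74 - 163/174)² = (12713/174)² = 161620369/30276 ≈ 5338.2)
-362875/27345 + ((-26922 - 33475) + 146899)/T = -362875/27345 + ((-26922 - 33475) + 146899)/(161620369/30276) = -362875*1/27345 + (-60397 + 146899)*(30276/161620369) = -72575/5469 + 86502*(30276/161620369) = -72575/5469 + 2618934552/161620369 = 2593354784713/883901798061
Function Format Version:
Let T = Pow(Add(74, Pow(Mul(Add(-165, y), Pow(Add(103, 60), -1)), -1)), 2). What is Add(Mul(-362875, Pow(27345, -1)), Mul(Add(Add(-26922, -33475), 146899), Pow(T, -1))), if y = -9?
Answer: Rational(2593354784713, 883901798061) ≈ 2.9340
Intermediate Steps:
T = Rational(161620369, 30276) (T = Pow(Add(74, Pow(Mul(Add(-165, -9), Pow(Add(103, 60), -1)), -1)), 2) = Pow(Add(74, Pow(Mul(-174, Pow(163, -1)), -1)), 2) = Pow(Add(74, Pow(Mul(-174, Rational(1, 163)), -1)), 2) = Pow(Add(74, Pow(Rational(-174, 163), -1)), 2) = Pow(Add(74, Rational(-163, 174)), 2) = Pow(Rational(12713, 174), 2) = Rational(161620369, 30276) ≈ 5338.2)
Add(Mul(-362875, Pow(27345, -1)), Mul(Add(Add(-26922, -33475), 146899), Pow(T, -1))) = Add(Mul(-362875, Pow(27345, -1)), Mul(Add(Add(-26922, -33475), 146899), Pow(Rational(161620369, 30276), -1))) = Add(Mul(-362875, Rational(1, 27345)), Mul(Add(-60397, 146899), Rational(30276, 161620369))) = Add(Rational(-72575, 5469), Mul(86502, Rational(30276, 161620369))) = Add(Rational(-72575, 5469), Rational(2618934552, 161620369)) = Rational(2593354784713, 883901798061)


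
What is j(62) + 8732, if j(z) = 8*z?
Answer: 9228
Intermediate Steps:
j(62) + 8732 = 8*62 + 8732 = 496 + 8732 = 9228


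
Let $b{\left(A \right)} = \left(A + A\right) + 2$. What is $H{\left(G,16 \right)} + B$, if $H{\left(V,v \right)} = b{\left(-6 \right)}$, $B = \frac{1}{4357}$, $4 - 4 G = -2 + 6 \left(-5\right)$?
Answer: $- \frac{43569}{4357} \approx -9.9998$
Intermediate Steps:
$G = 9$ ($G = 1 - \frac{-2 + 6 \left(-5\right)}{4} = 1 - \frac{-2 - 30}{4} = 1 - -8 = 1 + 8 = 9$)
$B = \frac{1}{4357} \approx 0.00022952$
$b{\left(A \right)} = 2 + 2 A$ ($b{\left(A \right)} = 2 A + 2 = 2 + 2 A$)
$H{\left(V,v \right)} = -10$ ($H{\left(V,v \right)} = 2 + 2 \left(-6\right) = 2 - 12 = -10$)
$H{\left(G,16 \right)} + B = -10 + \frac{1}{4357} = - \frac{43569}{4357}$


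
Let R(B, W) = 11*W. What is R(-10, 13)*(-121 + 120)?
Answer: -143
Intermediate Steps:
R(-10, 13)*(-121 + 120) = (11*13)*(-121 + 120) = 143*(-1) = -143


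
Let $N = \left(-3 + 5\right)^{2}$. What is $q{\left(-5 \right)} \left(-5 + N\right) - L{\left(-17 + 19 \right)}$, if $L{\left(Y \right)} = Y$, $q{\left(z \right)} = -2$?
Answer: $0$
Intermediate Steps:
$N = 4$ ($N = 2^{2} = 4$)
$q{\left(-5 \right)} \left(-5 + N\right) - L{\left(-17 + 19 \right)} = - 2 \left(-5 + 4\right) - \left(-17 + 19\right) = \left(-2\right) \left(-1\right) - 2 = 2 - 2 = 0$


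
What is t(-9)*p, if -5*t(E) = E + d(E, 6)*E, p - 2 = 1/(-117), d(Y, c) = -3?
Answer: -466/65 ≈ -7.1692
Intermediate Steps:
p = 233/117 (p = 2 + 1/(-117) = 2 - 1/117 = 233/117 ≈ 1.9915)
t(E) = 2*E/5 (t(E) = -(E - 3*E)/5 = -(-2)*E/5 = 2*E/5)
t(-9)*p = ((⅖)*(-9))*(233/117) = -18/5*233/117 = -466/65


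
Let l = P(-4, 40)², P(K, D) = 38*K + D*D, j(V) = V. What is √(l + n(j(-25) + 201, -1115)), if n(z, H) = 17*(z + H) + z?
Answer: 3*√231213 ≈ 1442.5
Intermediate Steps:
P(K, D) = D² + 38*K (P(K, D) = 38*K + D² = D² + 38*K)
l = 2096704 (l = (40² + 38*(-4))² = (1600 - 152)² = 1448² = 2096704)
n(z, H) = 17*H + 18*z (n(z, H) = 17*(H + z) + z = (17*H + 17*z) + z = 17*H + 18*z)
√(l + n(j(-25) + 201, -1115)) = √(2096704 + (17*(-1115) + 18*(-25 + 201))) = √(2096704 + (-18955 + 18*176)) = √(2096704 + (-18955 + 3168)) = √(2096704 - 15787) = √2080917 = 3*√231213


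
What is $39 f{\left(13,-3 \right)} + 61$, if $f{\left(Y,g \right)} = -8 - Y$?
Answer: $-758$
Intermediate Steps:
$39 f{\left(13,-3 \right)} + 61 = 39 \left(-8 - 13\right) + 61 = 39 \left(-21\right) + 61 = -819 + 61 = -758$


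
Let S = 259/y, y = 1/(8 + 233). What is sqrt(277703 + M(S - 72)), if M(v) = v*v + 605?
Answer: sqrt(3887426717) ≈ 62349.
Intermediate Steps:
y = 1/241 ≈ 0.0041494
S = 62419 (S = 259/(1/241) = 259*241 = 62419)
M(v) = 605 + v**2 (M(v) = v**2 + 605 = 605 + v**2)
sqrt(277703 + M(S - 72)) = sqrt(277703 + (605 + (62419 - 72)**2)) = sqrt(277703 + (605 + 62347**2)) = sqrt(277703 + (605 + 3887148409)) = sqrt(277703 + 3887149014) = sqrt(3887426717)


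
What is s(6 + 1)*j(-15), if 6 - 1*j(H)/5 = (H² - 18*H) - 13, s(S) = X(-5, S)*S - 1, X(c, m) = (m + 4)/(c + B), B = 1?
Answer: 48195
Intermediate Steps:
X(c, m) = (4 + m)/(1 + c) (X(c, m) = (m + 4)/(c + 1) = (4 + m)/(1 + c))
s(S) = -1 + S*(-1 - S/4) (s(S) = ((4 + S)/(1 - 5))*S - 1 = ((4 + S)/(-4))*S - 1 = (-(4 + S)/4)*S - 1 = (-1 - S/4)*S - 1 = S*(-1 - S/4) - 1 = -1 + S*(-1 - S/4))
j(H) = 95 - 5*H² + 90*H (j(H) = 30 - 5*((H² - 18*H) - 13) = 30 - 5*(-13 + H² - 18*H) = 30 + (65 - 5*H² + 90*H) = 95 - 5*H² + 90*H)
s(6 + 1)*j(-15) = (-1 - (6 + 1)*(4 + (6 + 1))/4)*(95 - 5*(-15)² + 90*(-15)) = (-1 - ¼*7*(4 + 7))*(95 - 5*225 - 1350) = (-1 - ¼*7*11)*(95 - 1125 - 1350) = (-1 - 77/4)*(-2380) = -81/4*(-2380) = 48195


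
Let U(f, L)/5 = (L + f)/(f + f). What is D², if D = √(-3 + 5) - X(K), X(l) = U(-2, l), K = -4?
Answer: 233/4 - 15*√2 ≈ 37.037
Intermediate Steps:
U(f, L) = 5*(L + f)/(2*f) (U(f, L) = 5*((L + f)/(f + f)) = 5*((L + f)/((2*f))) = 5*((L + f)*(1/(2*f))) = 5*((L + f)/(2*f)) = 5*(L + f)/(2*f))
X(l) = 5/2 - 5*l/4 (X(l) = (5/2)*(l - 2)/(-2) = (5/2)*(-½)*(-2 + l) = 5/2 - 5*l/4)
D = -15/2 + √2 (D = √(-3 + 5) - (5/2 - 5/4*(-4)) = √2 - (5/2 + 5) = √2 - 1*15/2 = √2 - 15/2 = -15/2 + √2 ≈ -6.0858)
D² = (-15/2 + √2)²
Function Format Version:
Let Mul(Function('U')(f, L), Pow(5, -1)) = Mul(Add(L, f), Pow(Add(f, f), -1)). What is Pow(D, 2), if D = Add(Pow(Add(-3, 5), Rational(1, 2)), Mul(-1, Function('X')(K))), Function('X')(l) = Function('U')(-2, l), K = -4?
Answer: Add(Rational(233, 4), Mul(-15, Pow(2, Rational(1, 2)))) ≈ 37.037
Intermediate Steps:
Function('U')(f, L) = Mul(Rational(5, 2), Pow(f, -1), Add(L, f)) (Function('U')(f, L) = Mul(5, Mul(Add(L, f), Pow(Add(f, f), -1))) = Mul(5, Mul(Add(L, f), Pow(Mul(2, f), -1))) = Mul(5, Mul(Add(L, f), Mul(Rational(1, 2), Pow(f, -1)))) = Mul(5, Mul(Rational(1, 2), Pow(f, -1), Add(L, f))) = Mul(Rational(5, 2), Pow(f, -1), Add(L, f)))
Function('X')(l) = Add(Rational(5, 2), Mul(Rational(-5, 4), l)) (Function('X')(l) = Mul(Rational(5, 2), Pow(-2, -1), Add(l, -2)) = Mul(Rational(5, 2), Rational(-1, 2), Add(-2, l)) = Add(Rational(5, 2), Mul(Rational(-5, 4), l)))
D = Add(Rational(-15, 2), Pow(2, Rational(1, 2))) (D = Add(Pow(Add(-3, 5), Rational(1, 2)), Mul(-1, Add(Rational(5, 2), Mul(Rational(-5, 4), -4)))) = Add(Pow(2, Rational(1, 2)), Mul(-1, Add(Rational(5, 2), 5))) = Add(Pow(2, Rational(1, 2)), Mul(-1, Rational(15, 2))) = Add(Pow(2, Rational(1, 2)), Rational(-15, 2)) = Add(Rational(-15, 2), Pow(2, Rational(1, 2))) ≈ -6.0858)
Pow(D, 2) = Pow(Add(Rational(-15, 2), Pow(2, Rational(1, 2))), 2)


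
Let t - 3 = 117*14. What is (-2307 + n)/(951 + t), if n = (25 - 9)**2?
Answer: -2051/2592 ≈ -0.79128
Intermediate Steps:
n = 256 (n = 16**2 = 256)
t = 1641 (t = 3 + 117*14 = 3 + 1638 = 1641)
(-2307 + n)/(951 + t) = (-2307 + 256)/(951 + 1641) = -2051/2592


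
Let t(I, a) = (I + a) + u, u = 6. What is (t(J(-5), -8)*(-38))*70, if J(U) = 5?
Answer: -7980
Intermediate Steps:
t(I, a) = 6 + I + a (t(I, a) = (I + a) + 6 = 6 + I + a)
(t(J(-5), -8)*(-38))*70 = ((6 + 5 - 8)*(-38))*70 = (3*(-38))*70 = -114*70 = -7980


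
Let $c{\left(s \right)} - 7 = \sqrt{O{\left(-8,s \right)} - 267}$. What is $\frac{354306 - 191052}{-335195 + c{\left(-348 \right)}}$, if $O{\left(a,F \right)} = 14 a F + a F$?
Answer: $- \frac{54720781752}{112350953851} - \frac{163254 \sqrt{41493}}{112350953851} \approx -0.48735$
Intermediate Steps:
$O{\left(a,F \right)} = 15 F a$ ($O{\left(a,F \right)} = 14 F a + F a = 15 F a$)
$c{\left(s \right)} = 7 + \sqrt{-267 - 120 s}$ ($c{\left(s \right)} = 7 + \sqrt{15 s \left(-8\right) - 267} = 7 + \sqrt{- 120 s - 267} = 7 + \sqrt{-267 - 120 s}$)
$\frac{354306 - 191052}{-335195 + c{\left(-348 \right)}} = \frac{354306 - 191052}{-335195 + \left(7 + \sqrt{-267 - -41760}\right)} = \frac{163254}{-335195 + \left(7 + \sqrt{-267 + 41760}\right)} = \frac{163254}{-335195 + \left(7 + \sqrt{41493}\right)} = \frac{163254}{-335188 + \sqrt{41493}}$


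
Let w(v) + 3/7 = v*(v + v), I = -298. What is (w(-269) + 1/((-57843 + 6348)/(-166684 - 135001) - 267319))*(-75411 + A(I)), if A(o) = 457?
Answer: -612363634131703798465/56452256714 ≈ -1.0847e+10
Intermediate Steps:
w(v) = -3/7 + 2*v² (w(v) = -3/7 + v*(v + v) = -3/7 + v*(2*v) = -3/7 + 2*v²)
(w(-269) + 1/((-57843 + 6348)/(-166684 - 135001) - 267319))*(-75411 + A(I)) = ((-3/7 + 2*(-269)²) + 1/((-57843 + 6348)/(-166684 - 135001) - 267319))*(-75411 + 457) = ((-3/7 + 2*72361) + 1/(-51495/(-301685) - 267319))*(-74954) = ((-3/7 + 144722) + 1/(-51495*(-1/301685) - 267319))*(-74954) = (1013051/7 + 1/(10299/60337 - 267319))*(-74954) = (1013051/7 + 1/(-16129216204/60337))*(-74954) = (1013051/7 - 60337/16129216204)*(-74954) = (16339718604256045/112904513428)*(-74954) = -612363634131703798465/56452256714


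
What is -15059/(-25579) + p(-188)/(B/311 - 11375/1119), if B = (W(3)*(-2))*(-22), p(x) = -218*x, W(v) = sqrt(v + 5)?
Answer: -1290437133037657905637/319619764238467003 - 1404486525892032*sqrt(2)/12495397171057 ≈ -4196.4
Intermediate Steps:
W(v) = sqrt(5 + v)
B = 88*sqrt(2) (B = (sqrt(5 + 3)*(-2))*(-22) = (sqrt(8)*(-2))*(-22) = ((2*sqrt(2))*(-2))*(-22) = -4*sqrt(2)*(-22) = 88*sqrt(2) ≈ 124.45)
-15059/(-25579) + p(-188)/(B/311 - 11375/1119) = -15059/(-25579) + (-218*(-188))/((88*sqrt(2))/311 - 11375/1119) = -15059*(-1/25579) + 40984/((88*sqrt(2))*(1/311) - 11375*1/1119) = 15059/25579 + 40984/(88*sqrt(2)/311 - 11375/1119) = 15059/25579 + 40984/(-11375/1119 + 88*sqrt(2)/311)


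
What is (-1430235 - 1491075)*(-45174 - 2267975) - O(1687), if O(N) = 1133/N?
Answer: 11399776489854397/1687 ≈ 6.7574e+12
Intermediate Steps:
(-1430235 - 1491075)*(-45174 - 2267975) - O(1687) = (-1430235 - 1491075)*(-45174 - 2267975) - 1133/1687 = -2921310*(-2313149) - 1133/1687 = 6757425305190 - 1*1133/1687 = 6757425305190 - 1133/1687 = 11399776489854397/1687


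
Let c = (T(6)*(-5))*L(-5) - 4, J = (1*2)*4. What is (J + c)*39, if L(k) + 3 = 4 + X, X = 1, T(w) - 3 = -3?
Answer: 156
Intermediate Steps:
T(w) = 0 (T(w) = 3 - 3 = 0)
J = 8 (J = 2*4 = 8)
L(k) = 2 (L(k) = -3 + (4 + 1) = -3 + 5 = 2)
c = -4 (c = (0*(-5))*2 - 4 = 0*2 - 4 = 0 - 4 = -4)
(J + c)*39 = (8 - 4)*39 = 4*39 = 156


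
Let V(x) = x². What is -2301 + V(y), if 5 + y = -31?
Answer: -1005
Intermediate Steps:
y = -36 (y = -5 - 31 = -36)
-2301 + V(y) = -2301 + (-36)² = -2301 + 1296 = -1005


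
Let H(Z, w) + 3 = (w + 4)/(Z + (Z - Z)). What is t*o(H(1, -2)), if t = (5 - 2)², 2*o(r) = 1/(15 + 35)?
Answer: 9/100 ≈ 0.090000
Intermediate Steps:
H(Z, w) = -3 + (4 + w)/Z (H(Z, w) = -3 + (w + 4)/(Z + (Z - Z)) = -3 + (4 + w)/(Z + 0) = -3 + (4 + w)/Z)
o(r) = 1/100 (o(r) = 1/(2*(15 + 35)) = (½)/50 = (½)*(1/50) = 1/100)
t = 9 (t = 3² = 9)
t*o(H(1, -2)) = 9*(1/100) = 9/100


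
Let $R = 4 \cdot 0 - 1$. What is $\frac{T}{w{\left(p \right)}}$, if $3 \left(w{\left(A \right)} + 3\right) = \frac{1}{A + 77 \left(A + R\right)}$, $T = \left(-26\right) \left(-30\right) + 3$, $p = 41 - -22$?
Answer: $- \frac{11362113}{43532} \approx -261.01$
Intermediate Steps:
$R = -1$ ($R = 0 - 1 = -1$)
$p = 63$ ($p = 41 + 22 = 63$)
$T = 783$ ($T = 780 + 3 = 783$)
$w{\left(A \right)} = -3 + \frac{1}{3 \left(-77 + 78 A\right)}$ ($w{\left(A \right)} = -3 + \frac{1}{3 \left(A + 77 \left(A - 1\right)\right)} = -3 + \frac{1}{3 \left(A + 77 \left(-1 + A\right)\right)} = -3 + \frac{1}{3 \left(A + \left(-77 + 77 A\right)\right)} = -3 + \frac{1}{3 \left(-77 + 78 A\right)}$)
$\frac{T}{w{\left(p \right)}} = \frac{783}{\frac{2}{3} \frac{1}{-77 + 78 \cdot 63} \left(347 - 22113\right)} = \frac{783}{\frac{2}{3} \frac{1}{-77 + 4914} \left(347 - 22113\right)} = \frac{783}{\frac{2}{3} \cdot \frac{1}{4837} \left(-21766\right)} = \frac{783}{- \frac{43532}{14511}} = 783 \left(- \frac{14511}{43532}\right) = - \frac{11362113}{43532}$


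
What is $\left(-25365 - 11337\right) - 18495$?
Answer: $-55197$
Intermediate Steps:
$\left(-25365 - 11337\right) - 18495 = -36702 - 18495 = -55197$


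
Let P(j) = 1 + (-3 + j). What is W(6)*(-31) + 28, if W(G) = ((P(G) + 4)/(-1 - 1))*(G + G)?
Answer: 1516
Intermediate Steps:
P(j) = -2 + j
W(G) = 2*G*(-1 - G/2) (W(G) = (((-2 + G) + 4)/(-1 - 1))*(G + G) = ((2 + G)/(-2))*(2*G) = ((2 + G)*(-½))*(2*G) = (-1 - G/2)*(2*G) = 2*G*(-1 - G/2))
W(6)*(-31) + 28 = -1*6*(2 + 6)*(-31) + 28 = -1*6*8*(-31) + 28 = -48*(-31) + 28 = 1488 + 28 = 1516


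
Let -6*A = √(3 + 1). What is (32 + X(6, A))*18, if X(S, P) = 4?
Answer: 648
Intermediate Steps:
A = -⅓ (A = -√(3 + 1)/6 = -√4/6 = -⅙*2 = -⅓ ≈ -0.33333)
(32 + X(6, A))*18 = (32 + 4)*18 = 36*18 = 648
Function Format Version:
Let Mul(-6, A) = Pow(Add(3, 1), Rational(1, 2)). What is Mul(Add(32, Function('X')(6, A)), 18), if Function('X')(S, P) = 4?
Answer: 648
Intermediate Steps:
A = Rational(-1, 3) (A = Mul(Rational(-1, 6), Pow(Add(3, 1), Rational(1, 2))) = Mul(Rational(-1, 6), Pow(4, Rational(1, 2))) = Mul(Rational(-1, 6), 2) = Rational(-1, 3) ≈ -0.33333)
Mul(Add(32, Function('X')(6, A)), 18) = Mul(Add(32, 4), 18) = Mul(36, 18) = 648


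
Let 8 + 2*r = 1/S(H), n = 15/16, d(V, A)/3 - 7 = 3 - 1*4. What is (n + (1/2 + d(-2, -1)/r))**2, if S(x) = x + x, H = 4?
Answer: 123201/12544 ≈ 9.8215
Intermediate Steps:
d(V, A) = 18 (d(V, A) = 21 + 3*(3 - 1*4) = 21 + 3*(3 - 4) = 21 + 3*(-1) = 21 - 3 = 18)
S(x) = 2*x
n = 15/16 (n = 15*(1/16) = 15/16 ≈ 0.93750)
r = -63/16 (r = -4 + 1/(2*((2*4))) = -4 + (1/2)/8 = -4 + (1/2)*(1/8) = -4 + 1/16 = -63/16 ≈ -3.9375)
(n + (1/2 + d(-2, -1)/r))**2 = (15/16 + (1/2 + 18/(-63/16)))**2 = (15/16 + (1*(1/2) + 18*(-16/63)))**2 = (15/16 + (1/2 - 32/7))**2 = (15/16 - 57/14)**2 = (-351/112)**2 = 123201/12544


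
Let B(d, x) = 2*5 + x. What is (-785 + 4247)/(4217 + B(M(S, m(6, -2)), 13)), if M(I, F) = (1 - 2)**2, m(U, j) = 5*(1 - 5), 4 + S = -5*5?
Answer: 1731/2120 ≈ 0.81651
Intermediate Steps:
S = -29 (S = -4 - 5*5 = -4 - 25 = -29)
m(U, j) = -20 (m(U, j) = 5*(-4) = -20)
M(I, F) = 1 (M(I, F) = (-1)**2 = 1)
B(d, x) = 10 + x
(-785 + 4247)/(4217 + B(M(S, m(6, -2)), 13)) = (-785 + 4247)/(4217 + (10 + 13)) = 3462/(4217 + 23) = 3462/4240 = 3462*(1/4240) = 1731/2120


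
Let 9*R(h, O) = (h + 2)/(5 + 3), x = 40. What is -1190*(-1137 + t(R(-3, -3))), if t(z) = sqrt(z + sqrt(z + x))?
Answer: 1353030 - 595*sqrt(-2 + 12*sqrt(5758))/6 ≈ 1.3500e+6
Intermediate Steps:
R(h, O) = 1/36 + h/72 (R(h, O) = ((h + 2)/(5 + 3))/9 = ((2 + h)/8)/9 = ((2 + h)*(1/8))/9 = (1/4 + h/8)/9 = 1/36 + h/72)
t(z) = sqrt(z + sqrt(40 + z)) (t(z) = sqrt(z + sqrt(z + 40)) = sqrt(z + sqrt(40 + z)))
-1190*(-1137 + t(R(-3, -3))) = -1190*(-1137 + sqrt((1/36 + (1/72)*(-3)) + sqrt(40 + (1/36 + (1/72)*(-3))))) = -1190*(-1137 + sqrt((1/36 - 1/24) + sqrt(40 + (1/36 - 1/24)))) = -1190*(-1137 + sqrt(-1/72 + sqrt(40 - 1/72))) = -1190*(-1137 + sqrt(-1/72 + sqrt(2879/72))) = -1190*(-1137 + sqrt(-1/72 + sqrt(5758)/12)) = 1353030 - 1190*sqrt(-1/72 + sqrt(5758)/12)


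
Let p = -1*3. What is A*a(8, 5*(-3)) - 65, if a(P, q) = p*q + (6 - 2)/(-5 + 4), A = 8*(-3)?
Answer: -1049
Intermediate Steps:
p = -3
A = -24
a(P, q) = -4 - 3*q (a(P, q) = -3*q + (6 - 2)/(-5 + 4) = -3*q + 4/(-1) = -3*q + 4*(-1) = -3*q - 4 = -4 - 3*q)
A*a(8, 5*(-3)) - 65 = -24*(-4 - 15*(-3)) - 65 = -24*(-4 - 3*(-15)) - 65 = -24*(-4 + 45) - 65 = -24*41 - 65 = -984 - 65 = -1049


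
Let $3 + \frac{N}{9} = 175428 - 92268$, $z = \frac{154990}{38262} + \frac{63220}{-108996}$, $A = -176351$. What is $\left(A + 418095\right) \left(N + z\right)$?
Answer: $\frac{31438804739323843856}{173766873} \approx 1.8093 \cdot 10^{11}$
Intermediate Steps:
$z = \frac{603098600}{173766873}$ ($z = 154990 \cdot \frac{1}{38262} + 63220 \left(- \frac{1}{108996}\right) = \frac{77495}{19131} - \frac{15805}{27249} = \frac{603098600}{173766873} \approx 3.4707$)
$N = 748413$ ($N = -27 + 9 \left(175428 - 92268\right) = -27 + 9 \cdot 83160 = -27 + 748440 = 748413$)
$\left(A + 418095\right) \left(N + z\right) = \left(-176351 + 418095\right) \left(748413 + \frac{603098600}{173766873}\right) = 241744 \cdot \frac{130049989821149}{173766873} = \frac{31438804739323843856}{173766873}$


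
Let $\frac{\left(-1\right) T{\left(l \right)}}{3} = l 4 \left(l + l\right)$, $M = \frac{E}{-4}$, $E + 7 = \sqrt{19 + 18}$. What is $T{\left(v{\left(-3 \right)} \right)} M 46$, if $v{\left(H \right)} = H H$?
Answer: $-156492 + 22356 \sqrt{37} \approx -20506.0$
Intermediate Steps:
$v{\left(H \right)} = H^{2}$
$E = -7 + \sqrt{37}$ ($E = -7 + \sqrt{19 + 18} = -7 + \sqrt{37} \approx -0.91724$)
$M = \frac{7}{4} - \frac{\sqrt{37}}{4}$ ($M = \frac{-7 + \sqrt{37}}{-4} = \left(-7 + \sqrt{37}\right) \left(- \frac{1}{4}\right) = \frac{7}{4} - \frac{\sqrt{37}}{4} \approx 0.22931$)
$T{\left(l \right)} = - 24 l^{2}$ ($T{\left(l \right)} = - 3 l 4 \left(l + l\right) = - 3 l 4 \cdot 2 l = - 3 l 8 l = - 3 \cdot 8 l^{2} = - 24 l^{2}$)
$T{\left(v{\left(-3 \right)} \right)} M 46 = - 24 \left(\left(-3\right)^{2}\right)^{2} \left(\frac{7}{4} - \frac{\sqrt{37}}{4}\right) 46 = - 24 \cdot 9^{2} \left(\frac{7}{4} - \frac{\sqrt{37}}{4}\right) 46 = \left(-24\right) 81 \left(\frac{7}{4} - \frac{\sqrt{37}}{4}\right) 46 = - 1944 \left(\frac{7}{4} - \frac{\sqrt{37}}{4}\right) 46 = \left(-3402 + 486 \sqrt{37}\right) 46 = -156492 + 22356 \sqrt{37}$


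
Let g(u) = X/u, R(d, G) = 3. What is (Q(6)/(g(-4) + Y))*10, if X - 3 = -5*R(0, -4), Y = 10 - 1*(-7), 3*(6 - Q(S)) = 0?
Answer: 3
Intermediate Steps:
Q(S) = 6 (Q(S) = 6 - 1/3*0 = 6 + 0 = 6)
Y = 17 (Y = 10 + 7 = 17)
X = -12 (X = 3 - 5*3 = 3 - 15 = -12)
g(u) = -12/u
(Q(6)/(g(-4) + Y))*10 = (6/(-12/(-4) + 17))*10 = (6/(-12*(-1/4) + 17))*10 = (6/(3 + 17))*10 = (6/20)*10 = ((1/20)*6)*10 = (3/10)*10 = 3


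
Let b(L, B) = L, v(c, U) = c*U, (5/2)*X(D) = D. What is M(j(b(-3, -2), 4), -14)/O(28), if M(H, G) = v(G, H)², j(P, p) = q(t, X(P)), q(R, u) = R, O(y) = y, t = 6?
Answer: 252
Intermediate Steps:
X(D) = 2*D/5
v(c, U) = U*c
j(P, p) = 6
M(H, G) = G²*H² (M(H, G) = (H*G)² = (G*H)² = G²*H²)
M(j(b(-3, -2), 4), -14)/O(28) = ((-14)²*6²)/28 = (196*36)*(1/28) = 7056*(1/28) = 252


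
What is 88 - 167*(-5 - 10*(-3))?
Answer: -4087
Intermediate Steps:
88 - 167*(-5 - 10*(-3)) = 88 - 167*(-5 + 30) = 88 - 167*25 = 88 - 4175 = -4087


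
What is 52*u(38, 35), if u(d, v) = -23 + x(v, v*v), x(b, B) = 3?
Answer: -1040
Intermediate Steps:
u(d, v) = -20 (u(d, v) = -23 + 3 = -20)
52*u(38, 35) = 52*(-20) = -1040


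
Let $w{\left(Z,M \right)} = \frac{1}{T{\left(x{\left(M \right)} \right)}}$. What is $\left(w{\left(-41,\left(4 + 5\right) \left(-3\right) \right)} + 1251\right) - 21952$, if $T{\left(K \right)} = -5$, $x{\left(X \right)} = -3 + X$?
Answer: $- \frac{103506}{5} \approx -20701.0$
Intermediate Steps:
$w{\left(Z,M \right)} = - \frac{1}{5}$ ($w{\left(Z,M \right)} = \frac{1}{-5} = - \frac{1}{5}$)
$\left(w{\left(-41,\left(4 + 5\right) \left(-3\right) \right)} + 1251\right) - 21952 = \left(- \frac{1}{5} + 1251\right) - 21952 = \frac{6254}{5} - 21952 = - \frac{103506}{5}$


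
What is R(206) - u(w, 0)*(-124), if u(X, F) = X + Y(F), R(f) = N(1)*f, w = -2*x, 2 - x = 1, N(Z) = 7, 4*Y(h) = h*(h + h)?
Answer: 1194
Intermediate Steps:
Y(h) = h**2/2 (Y(h) = (h*(h + h))/4 = (h*(2*h))/4 = (2*h**2)/4 = h**2/2)
x = 1 (x = 2 - 1*1 = 2 - 1 = 1)
w = -2 (w = -2*1 = -2)
R(f) = 7*f
u(X, F) = X + F**2/2
R(206) - u(w, 0)*(-124) = 7*206 - (-2 + (1/2)*0**2)*(-124) = 1442 - (-2 + (1/2)*0)*(-124) = 1442 - (-2 + 0)*(-124) = 1442 - (-2)*(-124) = 1442 - 1*248 = 1442 - 248 = 1194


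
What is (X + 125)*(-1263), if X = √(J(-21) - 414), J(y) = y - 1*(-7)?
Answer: -157875 - 2526*I*√107 ≈ -1.5788e+5 - 26129.0*I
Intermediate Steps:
J(y) = 7 + y (J(y) = y + 7 = 7 + y)
X = 2*I*√107 (X = √((7 - 21) - 414) = √(-14 - 414) = √(-428) = 2*I*√107 ≈ 20.688*I)
(X + 125)*(-1263) = (2*I*√107 + 125)*(-1263) = (125 + 2*I*√107)*(-1263) = -157875 - 2526*I*√107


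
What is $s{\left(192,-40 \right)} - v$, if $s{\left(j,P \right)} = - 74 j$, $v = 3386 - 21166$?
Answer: $3572$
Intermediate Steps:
$v = -17780$ ($v = 3386 - 21166 = -17780$)
$s{\left(192,-40 \right)} - v = \left(-74\right) 192 - -17780 = -14208 + 17780 = 3572$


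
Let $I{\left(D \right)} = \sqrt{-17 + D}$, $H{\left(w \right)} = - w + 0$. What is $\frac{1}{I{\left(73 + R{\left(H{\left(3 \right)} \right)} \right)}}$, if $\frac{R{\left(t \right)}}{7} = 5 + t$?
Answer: $\frac{\sqrt{70}}{70} \approx 0.11952$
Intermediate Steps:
$H{\left(w \right)} = - w$
$R{\left(t \right)} = 35 + 7 t$ ($R{\left(t \right)} = 7 \left(5 + t\right) = 35 + 7 t$)
$\frac{1}{I{\left(73 + R{\left(H{\left(3 \right)} \right)} \right)}} = \frac{1}{\sqrt{-17 + \left(73 + \left(35 + 7 \left(\left(-1\right) 3\right)\right)\right)}} = \frac{1}{\sqrt{-17 + \left(73 + \left(35 + 7 \left(-3\right)\right)\right)}} = \frac{1}{\sqrt{-17 + \left(73 + \left(35 - 21\right)\right)}} = \frac{1}{\sqrt{-17 + \left(73 + 14\right)}} = \frac{1}{\sqrt{-17 + 87}} = \frac{1}{\sqrt{70}} = \frac{\sqrt{70}}{70}$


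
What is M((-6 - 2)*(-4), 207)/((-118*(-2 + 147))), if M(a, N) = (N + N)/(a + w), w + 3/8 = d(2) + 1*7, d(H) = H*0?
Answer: -552/881165 ≈ -0.00062644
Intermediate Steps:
d(H) = 0
w = 53/8 (w = -3/8 + (0 + 1*7) = -3/8 + (0 + 7) = -3/8 + 7 = 53/8 ≈ 6.6250)
M(a, N) = 2*N/(53/8 + a) (M(a, N) = (N + N)/(a + 53/8) = (2*N)/(53/8 + a) = 2*N/(53/8 + a))
M((-6 - 2)*(-4), 207)/((-118*(-2 + 147))) = (16*207/(53 + 8*((-6 - 2)*(-4))))/((-118*(-2 + 147))) = (16*207/(53 + 8*(-8*(-4))))/((-118*145)) = (16*207/(53 + 8*32))/(-17110) = (16*207/(53 + 256))*(-1/17110) = (16*207/309)*(-1/17110) = (16*207*(1/309))*(-1/17110) = (1104/103)*(-1/17110) = -552/881165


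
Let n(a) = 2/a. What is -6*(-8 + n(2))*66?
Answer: 2772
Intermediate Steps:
-6*(-8 + n(2))*66 = -6*(-8 + 2/2)*66 = -6*(-8 + 2*(½))*66 = -6*(-8 + 1)*66 = -6*(-7)*66 = 42*66 = 2772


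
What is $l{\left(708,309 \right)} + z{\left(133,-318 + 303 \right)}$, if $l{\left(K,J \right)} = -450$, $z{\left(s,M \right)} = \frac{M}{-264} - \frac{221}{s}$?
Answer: $- \frac{5285583}{11704} \approx -451.6$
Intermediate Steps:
$z{\left(s,M \right)} = - \frac{221}{s} - \frac{M}{264}$ ($z{\left(s,M \right)} = M \left(- \frac{1}{264}\right) - \frac{221}{s} = - \frac{M}{264} - \frac{221}{s} = - \frac{221}{s} - \frac{M}{264}$)
$l{\left(708,309 \right)} + z{\left(133,-318 + 303 \right)} = -450 - \left(\frac{221}{133} + \frac{-318 + 303}{264}\right) = -450 - \frac{18783}{11704} = - \frac{5285583}{11704}$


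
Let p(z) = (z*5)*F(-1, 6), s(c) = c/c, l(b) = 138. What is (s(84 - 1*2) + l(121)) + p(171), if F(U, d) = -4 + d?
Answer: 1849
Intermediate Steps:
s(c) = 1
p(z) = 10*z (p(z) = (z*5)*(-4 + 6) = (5*z)*2 = 10*z)
(s(84 - 1*2) + l(121)) + p(171) = (1 + 138) + 10*171 = 139 + 1710 = 1849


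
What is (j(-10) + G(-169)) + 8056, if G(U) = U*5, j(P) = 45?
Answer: 7256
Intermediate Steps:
G(U) = 5*U
(j(-10) + G(-169)) + 8056 = (45 + 5*(-169)) + 8056 = (45 - 845) + 8056 = -800 + 8056 = 7256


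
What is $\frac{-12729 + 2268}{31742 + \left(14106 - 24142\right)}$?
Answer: $- \frac{10461}{21706} \approx -0.48194$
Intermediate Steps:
$\frac{-12729 + 2268}{31742 + \left(14106 - 24142\right)} = - \frac{10461}{31742 - 10036} = - \frac{10461}{21706}$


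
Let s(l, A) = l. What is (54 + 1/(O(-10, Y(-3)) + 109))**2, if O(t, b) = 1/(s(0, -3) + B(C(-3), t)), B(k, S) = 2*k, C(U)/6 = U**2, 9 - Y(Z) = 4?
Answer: 404305222500/138603529 ≈ 2917.0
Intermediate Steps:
Y(Z) = 5 (Y(Z) = 9 - 1*4 = 9 - 4 = 5)
C(U) = 6*U**2
O(t, b) = 1/108 (O(t, b) = 1/(0 + 2*(6*(-3)**2)) = 1/(0 + 2*(6*9)) = 1/(0 + 2*54) = 1/(0 + 108) = 1/108)
(54 + 1/(O(-10, Y(-3)) + 109))**2 = (54 + 1/(1/108 + 109))**2 = (54 + 1/(11773/108))**2 = (54 + 108/11773)**2 = (635850/11773)**2 = 404305222500/138603529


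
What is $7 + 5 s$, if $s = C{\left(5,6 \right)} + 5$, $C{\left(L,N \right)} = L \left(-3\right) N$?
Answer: $-418$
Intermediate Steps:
$C{\left(L,N \right)} = - 3 L N$
$s = -85$ ($s = \left(-3\right) 5 \cdot 6 + 5 = -90 + 5 = -85$)
$7 + 5 s = 7 + 5 \left(-85\right) = 7 - 425 = -418$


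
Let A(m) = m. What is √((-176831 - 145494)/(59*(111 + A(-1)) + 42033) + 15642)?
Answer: √36813159900643/48523 ≈ 125.04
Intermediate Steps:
√((-176831 - 145494)/(59*(111 + A(-1)) + 42033) + 15642) = √((-176831 - 145494)/(59*(111 - 1) + 42033) + 15642) = √(-322325/(59*110 + 42033) + 15642) = √(-322325/(6490 + 42033) + 15642) = √(-322325/48523 + 15642) = √(758674441/48523) = √36813159900643/48523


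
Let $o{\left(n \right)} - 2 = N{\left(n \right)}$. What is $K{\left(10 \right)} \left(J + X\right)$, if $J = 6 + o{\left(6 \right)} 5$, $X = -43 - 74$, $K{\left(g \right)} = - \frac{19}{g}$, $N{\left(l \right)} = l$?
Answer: $\frac{1349}{10} \approx 134.9$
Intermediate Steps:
$o{\left(n \right)} = 2 + n$
$X = -117$ ($X = -43 - 74 = -117$)
$J = 46$ ($J = 6 + \left(2 + 6\right) 5 = 6 + 8 \cdot 5 = 6 + 40 = 46$)
$K{\left(10 \right)} \left(J + X\right) = - \frac{19}{10} \left(46 - 117\right) = \left(-19\right) \frac{1}{10} \left(-71\right) = \left(- \frac{19}{10}\right) \left(-71\right) = \frac{1349}{10}$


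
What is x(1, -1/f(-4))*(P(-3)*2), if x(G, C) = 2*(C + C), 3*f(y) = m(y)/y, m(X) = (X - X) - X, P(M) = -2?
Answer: -48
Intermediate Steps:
m(X) = -X (m(X) = 0 - X = -X)
f(y) = -⅓ (f(y) = ((-y)/y)/3 = (⅓)*(-1) = -⅓)
x(G, C) = 4*C (x(G, C) = 2*(2*C) = 4*C)
x(1, -1/f(-4))*(P(-3)*2) = (4*(-1/(-⅓)))*(-2*2) = (4*(-1*(-3)))*(-4) = (4*3)*(-4) = 12*(-4) = -48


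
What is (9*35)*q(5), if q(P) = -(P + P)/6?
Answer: -525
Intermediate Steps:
q(P) = -P/3 (q(P) = -2*P/6 = -P/3)
(9*35)*q(5) = (9*35)*(-⅓*5) = 315*(-5/3) = -525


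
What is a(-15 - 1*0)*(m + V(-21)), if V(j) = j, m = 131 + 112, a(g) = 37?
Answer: 8214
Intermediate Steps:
m = 243
a(-15 - 1*0)*(m + V(-21)) = 37*(243 - 21) = 37*222 = 8214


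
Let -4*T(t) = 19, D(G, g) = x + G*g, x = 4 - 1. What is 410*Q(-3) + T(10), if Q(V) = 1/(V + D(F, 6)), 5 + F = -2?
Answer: -1219/84 ≈ -14.512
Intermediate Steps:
F = -7 (F = -5 - 2 = -7)
x = 3
D(G, g) = 3 + G*g
Q(V) = 1/(-39 + V) (Q(V) = 1/(V + (3 - 7*6)) = 1/(V + (3 - 42)) = 1/(V - 39) = 1/(-39 + V))
T(t) = -19/4 (T(t) = -¼*19 = -19/4)
410*Q(-3) + T(10) = 410/(-39 - 3) - 19/4 = 410/(-42) - 19/4 = 410*(-1/42) - 19/4 = -205/21 - 19/4 = -1219/84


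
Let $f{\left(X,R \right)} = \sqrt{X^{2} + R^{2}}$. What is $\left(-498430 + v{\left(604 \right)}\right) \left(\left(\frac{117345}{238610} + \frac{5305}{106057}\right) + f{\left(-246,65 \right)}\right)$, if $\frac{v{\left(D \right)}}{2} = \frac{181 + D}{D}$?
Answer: $- \frac{412772411011345725}{1528498150508} - \frac{150525075 \sqrt{64741}}{302} \approx -1.2709 \cdot 10^{8}$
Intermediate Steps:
$f{\left(X,R \right)} = \sqrt{R^{2} + X^{2}}$
$v{\left(D \right)} = \frac{2 \left(181 + D\right)}{D}$ ($v{\left(D \right)} = 2 \frac{181 + D}{D} = \frac{2 \left(181 + D\right)}{D}$)
$\left(-498430 + v{\left(604 \right)}\right) \left(\left(\frac{117345}{238610} + \frac{5305}{106057}\right) + f{\left(-246,65 \right)}\right) = \left(-498430 + \left(2 + \frac{362}{604}\right)\right) \left(\left(\frac{117345}{238610} + \frac{5305}{106057}\right) + \sqrt{65^{2} + \left(-246\right)^{2}}\right) = \left(-498430 + \left(2 + 362 \cdot \frac{1}{604}\right)\right) \left(\left(117345 \cdot \frac{1}{238610} + 5305 \cdot \frac{1}{106057}\right) + \sqrt{4225 + 60516}\right) = \left(-498430 + \left(2 + \frac{181}{302}\right)\right) \left(\left(\frac{23469}{47722} + \frac{5305}{106057}\right) + \sqrt{64741}\right) = \left(-498430 + \frac{785}{302}\right) \left(\frac{2742216943}{5061252154} + \sqrt{64741}\right) = - \frac{150525075 \left(\frac{2742216943}{5061252154} + \sqrt{64741}\right)}{302} = - \frac{412772411011345725}{1528498150508} - \frac{150525075 \sqrt{64741}}{302}$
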